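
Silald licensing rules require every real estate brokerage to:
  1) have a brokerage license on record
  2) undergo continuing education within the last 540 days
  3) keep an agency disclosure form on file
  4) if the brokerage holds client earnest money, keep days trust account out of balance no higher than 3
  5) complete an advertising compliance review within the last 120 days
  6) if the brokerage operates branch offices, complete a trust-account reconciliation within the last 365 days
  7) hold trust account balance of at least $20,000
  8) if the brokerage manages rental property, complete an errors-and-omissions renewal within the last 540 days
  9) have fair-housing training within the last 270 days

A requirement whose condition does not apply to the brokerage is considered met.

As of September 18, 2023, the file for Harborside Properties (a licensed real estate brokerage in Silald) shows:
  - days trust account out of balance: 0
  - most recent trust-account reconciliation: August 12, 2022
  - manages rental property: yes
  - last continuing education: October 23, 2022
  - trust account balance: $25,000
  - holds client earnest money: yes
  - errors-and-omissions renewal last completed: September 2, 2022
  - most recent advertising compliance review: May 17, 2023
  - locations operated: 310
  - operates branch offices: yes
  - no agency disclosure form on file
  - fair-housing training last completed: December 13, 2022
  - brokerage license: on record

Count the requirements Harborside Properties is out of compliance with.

1. brokerage license present → met
2. continuing education 330 days ago vs limit 540 → met
3. agency disclosure form absent → not met
4. condition 'holds client earnest money' holds; days trust account out of balance 0 ≤ 3 → met
5. advertising compliance review 124 days ago vs limit 120 → not met
6. condition 'operates branch offices' holds; trust-account reconciliation 402 days ago vs limit 365 → not met
7. trust account balance $25,000 ≥ $20,000 → met
8. condition 'manages rental property' holds; errors-and-omissions renewal 381 days ago vs limit 540 → met
9. fair-housing training 279 days ago vs limit 270 → not met
Not met: 4 of 9

4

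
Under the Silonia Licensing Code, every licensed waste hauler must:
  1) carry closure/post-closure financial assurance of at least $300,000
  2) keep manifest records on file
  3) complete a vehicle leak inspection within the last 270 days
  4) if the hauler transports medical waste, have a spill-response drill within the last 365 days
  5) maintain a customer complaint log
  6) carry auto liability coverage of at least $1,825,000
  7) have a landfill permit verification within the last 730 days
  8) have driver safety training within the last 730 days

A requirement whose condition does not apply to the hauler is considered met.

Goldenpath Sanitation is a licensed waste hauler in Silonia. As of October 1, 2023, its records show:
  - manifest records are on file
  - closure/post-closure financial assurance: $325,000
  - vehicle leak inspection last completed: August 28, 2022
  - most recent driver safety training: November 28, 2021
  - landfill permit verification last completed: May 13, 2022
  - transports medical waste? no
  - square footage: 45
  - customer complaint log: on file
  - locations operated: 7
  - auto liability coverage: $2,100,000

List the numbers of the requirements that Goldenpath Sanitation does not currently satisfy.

1. closure/post-closure financial assurance $325,000 ≥ $300,000 → met
2. manifest records present → met
3. vehicle leak inspection 399 days ago vs limit 270 → not met
4. condition 'transports medical waste' does not hold → requirement n/a → met
5. customer complaint log present → met
6. auto liability coverage $2,100,000 ≥ $1,825,000 → met
7. landfill permit verification 506 days ago vs limit 730 → met
8. driver safety training 672 days ago vs limit 730 → met
Not met: 3

3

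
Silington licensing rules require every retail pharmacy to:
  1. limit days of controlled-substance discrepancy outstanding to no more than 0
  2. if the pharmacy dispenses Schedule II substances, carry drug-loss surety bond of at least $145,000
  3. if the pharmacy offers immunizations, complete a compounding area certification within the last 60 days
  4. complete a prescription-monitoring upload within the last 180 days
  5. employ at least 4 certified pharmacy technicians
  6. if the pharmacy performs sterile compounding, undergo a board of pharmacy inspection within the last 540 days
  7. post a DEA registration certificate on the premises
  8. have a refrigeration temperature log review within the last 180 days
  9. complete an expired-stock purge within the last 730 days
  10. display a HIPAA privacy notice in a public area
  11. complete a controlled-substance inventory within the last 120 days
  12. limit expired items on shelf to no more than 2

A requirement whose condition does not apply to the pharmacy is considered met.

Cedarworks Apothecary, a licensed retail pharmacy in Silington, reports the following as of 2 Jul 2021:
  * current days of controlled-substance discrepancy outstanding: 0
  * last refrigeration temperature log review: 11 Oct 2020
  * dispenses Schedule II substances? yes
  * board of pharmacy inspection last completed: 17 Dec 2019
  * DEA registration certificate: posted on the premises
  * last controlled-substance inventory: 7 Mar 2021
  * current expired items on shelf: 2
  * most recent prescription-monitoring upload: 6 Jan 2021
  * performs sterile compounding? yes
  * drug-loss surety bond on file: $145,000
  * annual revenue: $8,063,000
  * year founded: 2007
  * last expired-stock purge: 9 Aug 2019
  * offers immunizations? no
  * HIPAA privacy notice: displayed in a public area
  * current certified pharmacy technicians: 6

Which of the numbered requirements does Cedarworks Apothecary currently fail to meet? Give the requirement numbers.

1. days of controlled-substance discrepancy outstanding 0 ≤ 0 → met
2. condition 'dispenses Schedule II substances' holds; drug-loss surety bond $145,000 ≥ $145,000 → met
3. condition 'offers immunizations' does not hold → requirement n/a → met
4. prescription-monitoring upload 177 days ago vs limit 180 → met
5. certified pharmacy technicians 6 ≥ 4 → met
6. condition 'performs sterile compounding' holds; board of pharmacy inspection 563 days ago vs limit 540 → not met
7. DEA registration certificate present → met
8. refrigeration temperature log review 264 days ago vs limit 180 → not met
9. expired-stock purge 693 days ago vs limit 730 → met
10. HIPAA privacy notice present → met
11. controlled-substance inventory 117 days ago vs limit 120 → met
12. expired items on shelf 2 ≤ 2 → met
Not met: 6, 8

6, 8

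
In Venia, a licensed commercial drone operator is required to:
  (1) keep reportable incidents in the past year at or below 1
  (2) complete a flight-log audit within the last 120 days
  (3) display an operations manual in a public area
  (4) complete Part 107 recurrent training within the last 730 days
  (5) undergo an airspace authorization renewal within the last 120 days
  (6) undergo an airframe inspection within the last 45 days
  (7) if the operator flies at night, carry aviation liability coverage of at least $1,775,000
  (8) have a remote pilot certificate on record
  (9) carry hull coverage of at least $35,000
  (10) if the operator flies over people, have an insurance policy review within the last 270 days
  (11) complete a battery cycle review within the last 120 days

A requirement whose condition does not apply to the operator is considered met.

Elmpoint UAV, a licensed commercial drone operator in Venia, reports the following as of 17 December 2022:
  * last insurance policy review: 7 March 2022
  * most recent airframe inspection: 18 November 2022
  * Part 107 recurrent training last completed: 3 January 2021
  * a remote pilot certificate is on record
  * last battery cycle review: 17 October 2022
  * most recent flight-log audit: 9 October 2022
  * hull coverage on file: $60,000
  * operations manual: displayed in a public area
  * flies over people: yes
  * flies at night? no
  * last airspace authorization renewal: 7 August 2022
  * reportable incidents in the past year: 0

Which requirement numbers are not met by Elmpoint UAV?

5, 10

1. reportable incidents in the past year 0 ≤ 1 → met
2. flight-log audit 69 days ago vs limit 120 → met
3. operations manual present → met
4. Part 107 recurrent training 713 days ago vs limit 730 → met
5. airspace authorization renewal 132 days ago vs limit 120 → not met
6. airframe inspection 29 days ago vs limit 45 → met
7. condition 'flies at night' does not hold → requirement n/a → met
8. remote pilot certificate present → met
9. hull coverage $60,000 ≥ $35,000 → met
10. condition 'flies over people' holds; insurance policy review 285 days ago vs limit 270 → not met
11. battery cycle review 61 days ago vs limit 120 → met
Not met: 5, 10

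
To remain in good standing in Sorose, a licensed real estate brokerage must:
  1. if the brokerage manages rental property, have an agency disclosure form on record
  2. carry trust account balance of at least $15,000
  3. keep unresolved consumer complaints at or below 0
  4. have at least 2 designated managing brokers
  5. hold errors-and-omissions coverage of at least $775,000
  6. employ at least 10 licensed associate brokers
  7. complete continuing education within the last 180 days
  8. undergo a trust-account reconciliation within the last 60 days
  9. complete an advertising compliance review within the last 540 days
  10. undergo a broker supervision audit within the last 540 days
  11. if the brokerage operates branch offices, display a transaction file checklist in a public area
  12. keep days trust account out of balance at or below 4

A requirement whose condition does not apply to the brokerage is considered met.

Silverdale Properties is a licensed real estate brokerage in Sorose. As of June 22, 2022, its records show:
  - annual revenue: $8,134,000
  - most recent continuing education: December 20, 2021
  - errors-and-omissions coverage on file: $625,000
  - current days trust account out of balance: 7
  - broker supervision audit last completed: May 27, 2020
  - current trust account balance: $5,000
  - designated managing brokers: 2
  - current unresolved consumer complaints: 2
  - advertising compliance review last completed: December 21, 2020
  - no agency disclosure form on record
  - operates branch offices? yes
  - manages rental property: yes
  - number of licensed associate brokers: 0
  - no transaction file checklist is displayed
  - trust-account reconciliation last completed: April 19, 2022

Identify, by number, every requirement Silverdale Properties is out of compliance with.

1. condition 'manages rental property' holds; agency disclosure form absent → not met
2. trust account balance $5,000 < $15,000 → not met
3. unresolved consumer complaints 2 > 0 → not met
4. designated managing brokers 2 ≥ 2 → met
5. errors-and-omissions coverage $625,000 < $775,000 → not met
6. licensed associate brokers 0 < 10 → not met
7. continuing education 184 days ago vs limit 180 → not met
8. trust-account reconciliation 64 days ago vs limit 60 → not met
9. advertising compliance review 548 days ago vs limit 540 → not met
10. broker supervision audit 756 days ago vs limit 540 → not met
11. condition 'operates branch offices' holds; transaction file checklist absent → not met
12. days trust account out of balance 7 > 4 → not met
Not met: 1, 2, 3, 5, 6, 7, 8, 9, 10, 11, 12

1, 2, 3, 5, 6, 7, 8, 9, 10, 11, 12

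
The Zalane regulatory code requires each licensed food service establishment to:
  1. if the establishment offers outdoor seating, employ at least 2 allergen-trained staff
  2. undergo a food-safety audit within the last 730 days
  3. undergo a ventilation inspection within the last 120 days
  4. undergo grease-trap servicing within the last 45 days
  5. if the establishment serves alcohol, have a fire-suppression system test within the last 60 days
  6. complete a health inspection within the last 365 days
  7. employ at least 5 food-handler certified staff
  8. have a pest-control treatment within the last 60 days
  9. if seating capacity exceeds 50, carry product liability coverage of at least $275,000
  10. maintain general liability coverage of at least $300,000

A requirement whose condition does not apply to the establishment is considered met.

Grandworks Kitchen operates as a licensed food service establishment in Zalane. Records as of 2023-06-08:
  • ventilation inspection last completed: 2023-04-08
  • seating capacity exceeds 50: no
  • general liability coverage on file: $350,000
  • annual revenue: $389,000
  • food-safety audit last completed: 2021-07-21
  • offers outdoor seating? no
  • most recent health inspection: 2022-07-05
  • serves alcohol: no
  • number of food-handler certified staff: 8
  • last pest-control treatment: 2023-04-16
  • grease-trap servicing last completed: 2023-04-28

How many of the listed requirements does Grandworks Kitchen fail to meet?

1. condition 'offers outdoor seating' does not hold → requirement n/a → met
2. food-safety audit 687 days ago vs limit 730 → met
3. ventilation inspection 61 days ago vs limit 120 → met
4. grease-trap servicing 41 days ago vs limit 45 → met
5. condition 'serves alcohol' does not hold → requirement n/a → met
6. health inspection 338 days ago vs limit 365 → met
7. food-handler certified staff 8 ≥ 5 → met
8. pest-control treatment 53 days ago vs limit 60 → met
9. condition 'seating capacity exceeds 50' does not hold → requirement n/a → met
10. general liability coverage $350,000 ≥ $300,000 → met
Not met: 0 of 10

0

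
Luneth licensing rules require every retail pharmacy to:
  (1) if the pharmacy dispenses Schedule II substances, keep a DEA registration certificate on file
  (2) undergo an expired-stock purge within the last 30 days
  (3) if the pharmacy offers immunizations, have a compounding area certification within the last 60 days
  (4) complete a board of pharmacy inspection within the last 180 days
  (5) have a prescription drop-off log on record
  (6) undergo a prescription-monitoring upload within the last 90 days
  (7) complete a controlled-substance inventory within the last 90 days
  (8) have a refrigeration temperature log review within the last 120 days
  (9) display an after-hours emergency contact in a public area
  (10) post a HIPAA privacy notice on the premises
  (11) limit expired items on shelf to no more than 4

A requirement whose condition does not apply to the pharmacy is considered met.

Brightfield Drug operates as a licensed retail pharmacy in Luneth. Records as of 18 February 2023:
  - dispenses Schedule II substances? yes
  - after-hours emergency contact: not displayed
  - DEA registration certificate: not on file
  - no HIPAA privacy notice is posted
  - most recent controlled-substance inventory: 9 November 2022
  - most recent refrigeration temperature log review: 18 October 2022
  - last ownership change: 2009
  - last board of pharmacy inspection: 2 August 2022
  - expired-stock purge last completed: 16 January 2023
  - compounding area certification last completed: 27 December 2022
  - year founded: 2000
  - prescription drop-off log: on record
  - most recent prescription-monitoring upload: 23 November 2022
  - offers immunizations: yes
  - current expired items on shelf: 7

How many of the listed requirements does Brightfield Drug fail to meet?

8

1. condition 'dispenses Schedule II substances' holds; DEA registration certificate absent → not met
2. expired-stock purge 33 days ago vs limit 30 → not met
3. condition 'offers immunizations' holds; compounding area certification 53 days ago vs limit 60 → met
4. board of pharmacy inspection 200 days ago vs limit 180 → not met
5. prescription drop-off log present → met
6. prescription-monitoring upload 87 days ago vs limit 90 → met
7. controlled-substance inventory 101 days ago vs limit 90 → not met
8. refrigeration temperature log review 123 days ago vs limit 120 → not met
9. after-hours emergency contact absent → not met
10. HIPAA privacy notice absent → not met
11. expired items on shelf 7 > 4 → not met
Not met: 8 of 11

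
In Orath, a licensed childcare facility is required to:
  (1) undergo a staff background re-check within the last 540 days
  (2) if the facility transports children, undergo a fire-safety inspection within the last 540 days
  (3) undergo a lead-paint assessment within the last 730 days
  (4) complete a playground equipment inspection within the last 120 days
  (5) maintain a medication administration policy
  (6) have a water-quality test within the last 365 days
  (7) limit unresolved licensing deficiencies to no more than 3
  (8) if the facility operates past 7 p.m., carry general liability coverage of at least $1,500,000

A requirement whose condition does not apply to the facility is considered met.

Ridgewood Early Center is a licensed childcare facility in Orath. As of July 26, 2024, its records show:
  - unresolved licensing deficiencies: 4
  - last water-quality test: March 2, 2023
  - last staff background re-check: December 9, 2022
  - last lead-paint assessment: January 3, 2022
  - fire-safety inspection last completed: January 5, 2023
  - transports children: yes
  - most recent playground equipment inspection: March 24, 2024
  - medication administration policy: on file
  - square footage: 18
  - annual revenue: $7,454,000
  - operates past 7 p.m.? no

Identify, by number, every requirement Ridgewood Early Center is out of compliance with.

1. staff background re-check 595 days ago vs limit 540 → not met
2. condition 'transports children' holds; fire-safety inspection 568 days ago vs limit 540 → not met
3. lead-paint assessment 935 days ago vs limit 730 → not met
4. playground equipment inspection 124 days ago vs limit 120 → not met
5. medication administration policy present → met
6. water-quality test 512 days ago vs limit 365 → not met
7. unresolved licensing deficiencies 4 > 3 → not met
8. condition 'operates past 7 p.m.' does not hold → requirement n/a → met
Not met: 1, 2, 3, 4, 6, 7

1, 2, 3, 4, 6, 7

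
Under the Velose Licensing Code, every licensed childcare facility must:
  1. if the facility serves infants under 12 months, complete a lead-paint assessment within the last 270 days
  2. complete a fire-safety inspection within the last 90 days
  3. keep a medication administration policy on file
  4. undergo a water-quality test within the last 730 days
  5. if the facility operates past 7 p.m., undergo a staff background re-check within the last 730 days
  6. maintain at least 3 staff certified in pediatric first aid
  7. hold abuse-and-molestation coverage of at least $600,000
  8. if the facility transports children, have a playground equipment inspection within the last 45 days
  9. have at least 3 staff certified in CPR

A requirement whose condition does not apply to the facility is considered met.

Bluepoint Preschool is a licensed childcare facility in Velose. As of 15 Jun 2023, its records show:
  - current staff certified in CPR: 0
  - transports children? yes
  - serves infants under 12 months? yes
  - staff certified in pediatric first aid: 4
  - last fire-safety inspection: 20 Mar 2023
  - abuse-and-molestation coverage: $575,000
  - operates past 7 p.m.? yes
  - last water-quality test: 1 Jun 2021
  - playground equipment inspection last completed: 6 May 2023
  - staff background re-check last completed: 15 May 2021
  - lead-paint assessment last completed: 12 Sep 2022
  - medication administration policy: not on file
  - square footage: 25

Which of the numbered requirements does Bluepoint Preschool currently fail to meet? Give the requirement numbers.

1, 3, 4, 5, 7, 9

1. condition 'serves infants under 12 months' holds; lead-paint assessment 276 days ago vs limit 270 → not met
2. fire-safety inspection 87 days ago vs limit 90 → met
3. medication administration policy absent → not met
4. water-quality test 744 days ago vs limit 730 → not met
5. condition 'operates past 7 p.m.' holds; staff background re-check 761 days ago vs limit 730 → not met
6. staff certified in pediatric first aid 4 ≥ 3 → met
7. abuse-and-molestation coverage $575,000 < $600,000 → not met
8. condition 'transports children' holds; playground equipment inspection 40 days ago vs limit 45 → met
9. staff certified in CPR 0 < 3 → not met
Not met: 1, 3, 4, 5, 7, 9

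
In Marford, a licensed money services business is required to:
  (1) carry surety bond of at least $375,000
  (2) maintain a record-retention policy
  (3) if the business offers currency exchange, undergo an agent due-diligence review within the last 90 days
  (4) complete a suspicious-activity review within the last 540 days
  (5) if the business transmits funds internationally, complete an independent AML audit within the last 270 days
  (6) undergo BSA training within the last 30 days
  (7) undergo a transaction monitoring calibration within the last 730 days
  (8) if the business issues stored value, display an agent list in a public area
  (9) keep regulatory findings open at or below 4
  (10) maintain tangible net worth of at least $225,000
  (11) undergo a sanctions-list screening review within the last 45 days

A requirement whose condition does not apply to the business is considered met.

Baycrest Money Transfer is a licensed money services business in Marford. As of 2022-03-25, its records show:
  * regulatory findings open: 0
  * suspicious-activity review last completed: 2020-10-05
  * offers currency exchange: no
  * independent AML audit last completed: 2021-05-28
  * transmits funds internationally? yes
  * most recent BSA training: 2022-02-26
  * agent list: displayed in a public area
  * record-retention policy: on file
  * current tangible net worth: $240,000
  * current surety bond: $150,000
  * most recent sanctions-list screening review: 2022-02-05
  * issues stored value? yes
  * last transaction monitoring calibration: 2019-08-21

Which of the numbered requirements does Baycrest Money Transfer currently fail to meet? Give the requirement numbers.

1, 5, 7, 11

1. surety bond $150,000 < $375,000 → not met
2. record-retention policy present → met
3. condition 'offers currency exchange' does not hold → requirement n/a → met
4. suspicious-activity review 536 days ago vs limit 540 → met
5. condition 'transmits funds internationally' holds; independent AML audit 301 days ago vs limit 270 → not met
6. BSA training 27 days ago vs limit 30 → met
7. transaction monitoring calibration 947 days ago vs limit 730 → not met
8. condition 'issues stored value' holds; agent list present → met
9. regulatory findings open 0 ≤ 4 → met
10. tangible net worth $240,000 ≥ $225,000 → met
11. sanctions-list screening review 48 days ago vs limit 45 → not met
Not met: 1, 5, 7, 11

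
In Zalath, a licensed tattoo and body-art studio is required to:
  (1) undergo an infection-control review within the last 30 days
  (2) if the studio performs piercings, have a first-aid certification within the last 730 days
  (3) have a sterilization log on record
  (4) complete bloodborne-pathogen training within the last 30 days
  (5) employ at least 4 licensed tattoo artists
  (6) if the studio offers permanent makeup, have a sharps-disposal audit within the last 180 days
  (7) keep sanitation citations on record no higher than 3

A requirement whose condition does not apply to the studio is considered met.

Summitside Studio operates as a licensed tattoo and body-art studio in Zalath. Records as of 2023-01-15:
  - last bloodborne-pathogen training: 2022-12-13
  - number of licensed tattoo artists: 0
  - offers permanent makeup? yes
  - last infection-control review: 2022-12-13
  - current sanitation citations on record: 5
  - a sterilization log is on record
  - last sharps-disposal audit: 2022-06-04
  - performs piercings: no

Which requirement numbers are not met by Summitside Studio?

1. infection-control review 33 days ago vs limit 30 → not met
2. condition 'performs piercings' does not hold → requirement n/a → met
3. sterilization log present → met
4. bloodborne-pathogen training 33 days ago vs limit 30 → not met
5. licensed tattoo artists 0 < 4 → not met
6. condition 'offers permanent makeup' holds; sharps-disposal audit 225 days ago vs limit 180 → not met
7. sanitation citations on record 5 > 3 → not met
Not met: 1, 4, 5, 6, 7

1, 4, 5, 6, 7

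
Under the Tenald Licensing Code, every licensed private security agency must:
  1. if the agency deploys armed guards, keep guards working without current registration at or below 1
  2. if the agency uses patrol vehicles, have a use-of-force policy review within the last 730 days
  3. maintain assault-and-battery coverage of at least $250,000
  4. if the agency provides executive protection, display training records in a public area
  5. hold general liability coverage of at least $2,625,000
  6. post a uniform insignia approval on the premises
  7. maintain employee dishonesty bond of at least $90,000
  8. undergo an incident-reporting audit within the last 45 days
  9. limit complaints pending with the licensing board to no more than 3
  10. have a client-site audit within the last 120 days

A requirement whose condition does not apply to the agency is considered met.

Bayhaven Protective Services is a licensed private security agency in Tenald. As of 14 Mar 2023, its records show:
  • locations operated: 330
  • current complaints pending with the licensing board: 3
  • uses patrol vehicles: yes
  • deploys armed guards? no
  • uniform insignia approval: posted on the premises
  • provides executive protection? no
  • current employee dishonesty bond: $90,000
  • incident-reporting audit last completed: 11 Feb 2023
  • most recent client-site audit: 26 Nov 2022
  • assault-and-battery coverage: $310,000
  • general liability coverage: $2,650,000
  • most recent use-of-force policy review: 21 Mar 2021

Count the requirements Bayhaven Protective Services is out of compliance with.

0

1. condition 'deploys armed guards' does not hold → requirement n/a → met
2. condition 'uses patrol vehicles' holds; use-of-force policy review 723 days ago vs limit 730 → met
3. assault-and-battery coverage $310,000 ≥ $250,000 → met
4. condition 'provides executive protection' does not hold → requirement n/a → met
5. general liability coverage $2,650,000 ≥ $2,625,000 → met
6. uniform insignia approval present → met
7. employee dishonesty bond $90,000 ≥ $90,000 → met
8. incident-reporting audit 31 days ago vs limit 45 → met
9. complaints pending with the licensing board 3 ≤ 3 → met
10. client-site audit 108 days ago vs limit 120 → met
Not met: 0 of 10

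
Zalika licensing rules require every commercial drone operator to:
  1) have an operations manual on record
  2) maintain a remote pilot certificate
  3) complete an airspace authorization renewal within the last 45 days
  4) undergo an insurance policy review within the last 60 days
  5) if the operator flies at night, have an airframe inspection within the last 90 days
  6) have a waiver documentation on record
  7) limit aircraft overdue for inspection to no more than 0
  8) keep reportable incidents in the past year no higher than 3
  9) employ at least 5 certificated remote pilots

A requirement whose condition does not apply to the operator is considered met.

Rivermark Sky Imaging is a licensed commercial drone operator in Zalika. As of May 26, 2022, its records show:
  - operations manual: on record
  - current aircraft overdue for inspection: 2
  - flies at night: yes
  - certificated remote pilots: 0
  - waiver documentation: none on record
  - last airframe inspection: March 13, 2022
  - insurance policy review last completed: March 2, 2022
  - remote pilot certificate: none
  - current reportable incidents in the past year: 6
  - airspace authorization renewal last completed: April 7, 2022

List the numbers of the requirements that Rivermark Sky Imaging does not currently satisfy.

1. operations manual present → met
2. remote pilot certificate absent → not met
3. airspace authorization renewal 49 days ago vs limit 45 → not met
4. insurance policy review 85 days ago vs limit 60 → not met
5. condition 'flies at night' holds; airframe inspection 74 days ago vs limit 90 → met
6. waiver documentation absent → not met
7. aircraft overdue for inspection 2 > 0 → not met
8. reportable incidents in the past year 6 > 3 → not met
9. certificated remote pilots 0 < 5 → not met
Not met: 2, 3, 4, 6, 7, 8, 9

2, 3, 4, 6, 7, 8, 9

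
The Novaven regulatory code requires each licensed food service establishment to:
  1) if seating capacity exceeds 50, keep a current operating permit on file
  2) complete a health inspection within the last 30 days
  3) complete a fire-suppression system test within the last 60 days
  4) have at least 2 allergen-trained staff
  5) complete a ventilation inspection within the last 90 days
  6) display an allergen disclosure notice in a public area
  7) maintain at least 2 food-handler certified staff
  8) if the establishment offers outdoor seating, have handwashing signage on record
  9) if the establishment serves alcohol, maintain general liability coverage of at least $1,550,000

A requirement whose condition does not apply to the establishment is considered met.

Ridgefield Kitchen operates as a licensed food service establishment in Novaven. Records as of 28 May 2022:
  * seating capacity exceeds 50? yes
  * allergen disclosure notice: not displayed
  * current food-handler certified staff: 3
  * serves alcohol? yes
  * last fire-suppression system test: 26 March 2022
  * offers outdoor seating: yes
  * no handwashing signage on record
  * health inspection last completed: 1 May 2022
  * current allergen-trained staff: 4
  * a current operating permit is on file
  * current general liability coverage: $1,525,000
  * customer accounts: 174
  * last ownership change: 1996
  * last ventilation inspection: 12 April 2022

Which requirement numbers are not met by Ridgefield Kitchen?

3, 6, 8, 9

1. condition 'seating capacity exceeds 50' holds; current operating permit present → met
2. health inspection 27 days ago vs limit 30 → met
3. fire-suppression system test 63 days ago vs limit 60 → not met
4. allergen-trained staff 4 ≥ 2 → met
5. ventilation inspection 46 days ago vs limit 90 → met
6. allergen disclosure notice absent → not met
7. food-handler certified staff 3 ≥ 2 → met
8. condition 'offers outdoor seating' holds; handwashing signage absent → not met
9. condition 'serves alcohol' holds; general liability coverage $1,525,000 < $1,550,000 → not met
Not met: 3, 6, 8, 9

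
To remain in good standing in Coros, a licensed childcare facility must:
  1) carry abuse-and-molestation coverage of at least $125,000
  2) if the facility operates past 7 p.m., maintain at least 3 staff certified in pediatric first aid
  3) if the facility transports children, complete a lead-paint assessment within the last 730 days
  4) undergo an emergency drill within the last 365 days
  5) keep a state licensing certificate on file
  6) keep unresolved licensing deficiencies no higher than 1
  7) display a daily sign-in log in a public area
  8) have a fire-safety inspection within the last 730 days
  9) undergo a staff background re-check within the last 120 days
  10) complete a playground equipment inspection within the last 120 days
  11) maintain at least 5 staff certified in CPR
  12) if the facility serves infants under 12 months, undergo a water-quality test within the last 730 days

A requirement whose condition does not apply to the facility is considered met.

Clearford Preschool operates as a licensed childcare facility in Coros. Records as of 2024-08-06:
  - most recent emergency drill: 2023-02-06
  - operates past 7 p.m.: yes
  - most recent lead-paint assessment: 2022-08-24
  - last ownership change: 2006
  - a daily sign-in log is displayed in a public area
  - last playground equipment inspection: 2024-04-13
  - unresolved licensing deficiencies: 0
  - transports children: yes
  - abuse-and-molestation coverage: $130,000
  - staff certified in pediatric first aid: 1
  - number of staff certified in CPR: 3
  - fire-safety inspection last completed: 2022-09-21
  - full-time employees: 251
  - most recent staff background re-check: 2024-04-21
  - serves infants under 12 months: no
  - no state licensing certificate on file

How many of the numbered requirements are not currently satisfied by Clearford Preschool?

1. abuse-and-molestation coverage $130,000 ≥ $125,000 → met
2. condition 'operates past 7 p.m.' holds; staff certified in pediatric first aid 1 < 3 → not met
3. condition 'transports children' holds; lead-paint assessment 713 days ago vs limit 730 → met
4. emergency drill 547 days ago vs limit 365 → not met
5. state licensing certificate absent → not met
6. unresolved licensing deficiencies 0 ≤ 1 → met
7. daily sign-in log present → met
8. fire-safety inspection 685 days ago vs limit 730 → met
9. staff background re-check 107 days ago vs limit 120 → met
10. playground equipment inspection 115 days ago vs limit 120 → met
11. staff certified in CPR 3 < 5 → not met
12. condition 'serves infants under 12 months' does not hold → requirement n/a → met
Not met: 4 of 12

4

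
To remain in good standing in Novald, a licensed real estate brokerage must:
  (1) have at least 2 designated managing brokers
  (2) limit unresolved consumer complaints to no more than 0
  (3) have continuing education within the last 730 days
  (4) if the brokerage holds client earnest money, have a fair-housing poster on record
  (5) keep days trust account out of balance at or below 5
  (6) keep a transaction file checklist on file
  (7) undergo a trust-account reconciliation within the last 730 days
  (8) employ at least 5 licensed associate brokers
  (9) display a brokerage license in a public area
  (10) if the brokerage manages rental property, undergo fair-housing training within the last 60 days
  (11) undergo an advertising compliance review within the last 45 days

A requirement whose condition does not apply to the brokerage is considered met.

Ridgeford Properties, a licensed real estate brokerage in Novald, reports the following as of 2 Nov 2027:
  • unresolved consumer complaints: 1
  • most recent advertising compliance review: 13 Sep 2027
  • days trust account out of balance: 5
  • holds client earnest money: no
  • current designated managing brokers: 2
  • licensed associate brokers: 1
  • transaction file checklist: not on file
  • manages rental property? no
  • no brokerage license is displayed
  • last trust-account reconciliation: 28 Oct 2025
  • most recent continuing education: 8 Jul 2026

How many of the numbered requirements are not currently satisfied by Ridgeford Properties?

6

1. designated managing brokers 2 ≥ 2 → met
2. unresolved consumer complaints 1 > 0 → not met
3. continuing education 482 days ago vs limit 730 → met
4. condition 'holds client earnest money' does not hold → requirement n/a → met
5. days trust account out of balance 5 ≤ 5 → met
6. transaction file checklist absent → not met
7. trust-account reconciliation 735 days ago vs limit 730 → not met
8. licensed associate brokers 1 < 5 → not met
9. brokerage license absent → not met
10. condition 'manages rental property' does not hold → requirement n/a → met
11. advertising compliance review 50 days ago vs limit 45 → not met
Not met: 6 of 11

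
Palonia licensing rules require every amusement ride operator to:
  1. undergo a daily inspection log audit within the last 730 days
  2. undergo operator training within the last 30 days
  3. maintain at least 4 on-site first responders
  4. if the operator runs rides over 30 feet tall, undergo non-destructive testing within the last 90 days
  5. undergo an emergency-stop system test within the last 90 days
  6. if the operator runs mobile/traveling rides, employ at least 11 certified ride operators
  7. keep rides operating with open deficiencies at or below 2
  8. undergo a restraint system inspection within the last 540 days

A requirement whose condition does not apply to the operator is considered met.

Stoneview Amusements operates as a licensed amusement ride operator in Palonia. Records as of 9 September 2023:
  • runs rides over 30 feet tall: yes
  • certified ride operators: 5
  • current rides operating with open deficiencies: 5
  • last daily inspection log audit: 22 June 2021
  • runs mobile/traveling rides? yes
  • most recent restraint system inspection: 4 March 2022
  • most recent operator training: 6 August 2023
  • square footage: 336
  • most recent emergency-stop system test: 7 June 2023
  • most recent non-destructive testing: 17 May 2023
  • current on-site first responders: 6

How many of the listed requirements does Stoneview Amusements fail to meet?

1. daily inspection log audit 809 days ago vs limit 730 → not met
2. operator training 34 days ago vs limit 30 → not met
3. on-site first responders 6 ≥ 4 → met
4. condition 'runs rides over 30 feet tall' holds; non-destructive testing 115 days ago vs limit 90 → not met
5. emergency-stop system test 94 days ago vs limit 90 → not met
6. condition 'runs mobile/traveling rides' holds; certified ride operators 5 < 11 → not met
7. rides operating with open deficiencies 5 > 2 → not met
8. restraint system inspection 554 days ago vs limit 540 → not met
Not met: 7 of 8

7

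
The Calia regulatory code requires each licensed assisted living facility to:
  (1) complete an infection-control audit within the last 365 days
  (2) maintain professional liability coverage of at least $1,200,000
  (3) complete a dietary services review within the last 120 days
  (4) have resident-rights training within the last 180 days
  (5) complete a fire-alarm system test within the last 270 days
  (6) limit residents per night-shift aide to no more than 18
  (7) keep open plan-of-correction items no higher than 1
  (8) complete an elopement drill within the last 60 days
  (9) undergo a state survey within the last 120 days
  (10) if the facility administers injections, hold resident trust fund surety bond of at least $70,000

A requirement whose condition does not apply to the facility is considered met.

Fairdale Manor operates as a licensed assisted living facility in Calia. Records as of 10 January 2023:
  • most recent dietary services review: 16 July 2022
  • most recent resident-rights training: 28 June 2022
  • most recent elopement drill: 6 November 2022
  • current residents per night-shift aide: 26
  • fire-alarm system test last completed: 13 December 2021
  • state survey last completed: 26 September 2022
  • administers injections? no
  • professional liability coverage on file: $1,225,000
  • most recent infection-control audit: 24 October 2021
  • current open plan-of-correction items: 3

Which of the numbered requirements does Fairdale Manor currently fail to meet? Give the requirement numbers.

1, 3, 4, 5, 6, 7, 8

1. infection-control audit 443 days ago vs limit 365 → not met
2. professional liability coverage $1,225,000 ≥ $1,200,000 → met
3. dietary services review 178 days ago vs limit 120 → not met
4. resident-rights training 196 days ago vs limit 180 → not met
5. fire-alarm system test 393 days ago vs limit 270 → not met
6. residents per night-shift aide 26 > 18 → not met
7. open plan-of-correction items 3 > 1 → not met
8. elopement drill 65 days ago vs limit 60 → not met
9. state survey 106 days ago vs limit 120 → met
10. condition 'administers injections' does not hold → requirement n/a → met
Not met: 1, 3, 4, 5, 6, 7, 8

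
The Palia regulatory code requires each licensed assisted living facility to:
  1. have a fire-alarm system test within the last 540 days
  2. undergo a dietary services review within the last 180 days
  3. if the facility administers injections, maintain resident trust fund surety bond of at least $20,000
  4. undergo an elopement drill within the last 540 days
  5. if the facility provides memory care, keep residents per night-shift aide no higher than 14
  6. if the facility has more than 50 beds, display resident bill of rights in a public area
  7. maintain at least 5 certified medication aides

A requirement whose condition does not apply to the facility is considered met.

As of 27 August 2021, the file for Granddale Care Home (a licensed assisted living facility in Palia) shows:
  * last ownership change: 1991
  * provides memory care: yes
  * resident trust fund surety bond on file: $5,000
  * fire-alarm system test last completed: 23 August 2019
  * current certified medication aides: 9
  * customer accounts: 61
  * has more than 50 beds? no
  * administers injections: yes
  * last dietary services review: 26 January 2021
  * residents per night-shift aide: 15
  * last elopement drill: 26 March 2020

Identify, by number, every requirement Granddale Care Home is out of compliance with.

1. fire-alarm system test 735 days ago vs limit 540 → not met
2. dietary services review 213 days ago vs limit 180 → not met
3. condition 'administers injections' holds; resident trust fund surety bond $5,000 < $20,000 → not met
4. elopement drill 519 days ago vs limit 540 → met
5. condition 'provides memory care' holds; residents per night-shift aide 15 > 14 → not met
6. condition 'has more than 50 beds' does not hold → requirement n/a → met
7. certified medication aides 9 ≥ 5 → met
Not met: 1, 2, 3, 5

1, 2, 3, 5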